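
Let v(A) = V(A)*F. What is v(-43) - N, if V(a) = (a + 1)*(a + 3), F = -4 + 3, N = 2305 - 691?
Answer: -3294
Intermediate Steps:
N = 1614
F = -1
V(a) = (1 + a)*(3 + a)
v(A) = -3 - A² - 4*A (v(A) = (3 + A² + 4*A)*(-1) = -3 - A² - 4*A)
v(-43) - N = (-3 - 1*(-43)² - 4*(-43)) - 1*1614 = (-3 - 1*1849 + 172) - 1614 = (-3 - 1849 + 172) - 1614 = -1680 - 1614 = -3294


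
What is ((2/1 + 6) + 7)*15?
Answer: 225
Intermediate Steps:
((2/1 + 6) + 7)*15 = ((1*2 + 6) + 7)*15 = ((2 + 6) + 7)*15 = (8 + 7)*15 = 15*15 = 225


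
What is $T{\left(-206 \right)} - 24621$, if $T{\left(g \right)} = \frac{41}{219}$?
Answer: $- \frac{5391958}{219} \approx -24621.0$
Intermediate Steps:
$T{\left(g \right)} = \frac{41}{219}$ ($T{\left(g \right)} = 41 \cdot \frac{1}{219} = \frac{41}{219}$)
$T{\left(-206 \right)} - 24621 = \frac{41}{219} - 24621 = - \frac{5391958}{219}$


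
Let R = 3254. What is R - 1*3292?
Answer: -38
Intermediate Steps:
R - 1*3292 = 3254 - 1*3292 = 3254 - 3292 = -38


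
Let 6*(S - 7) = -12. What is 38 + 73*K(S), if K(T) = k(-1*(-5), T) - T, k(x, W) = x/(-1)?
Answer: -692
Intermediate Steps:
S = 5 (S = 7 + (1/6)*(-12) = 7 - 2 = 5)
k(x, W) = -x (k(x, W) = x*(-1) = -x)
K(T) = -5 - T (K(T) = -(-1)*(-5) - T = -1*5 - T = -5 - T)
38 + 73*K(S) = 38 + 73*(-5 - 1*5) = 38 + 73*(-5 - 5) = 38 + 73*(-10) = 38 - 730 = -692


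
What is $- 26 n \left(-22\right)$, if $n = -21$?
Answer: $-12012$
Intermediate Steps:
$- 26 n \left(-22\right) = \left(-26\right) \left(-21\right) \left(-22\right) = 546 \left(-22\right) = -12012$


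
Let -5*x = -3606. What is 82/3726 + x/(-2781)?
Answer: -227699/959445 ≈ -0.23732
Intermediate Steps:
x = 3606/5 (x = -⅕*(-3606) = 3606/5 ≈ 721.20)
82/3726 + x/(-2781) = 82/3726 + (3606/5)/(-2781) = 82*(1/3726) + (3606/5)*(-1/2781) = 41/1863 - 1202/4635 = -227699/959445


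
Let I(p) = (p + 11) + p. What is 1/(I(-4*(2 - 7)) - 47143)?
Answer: -1/47092 ≈ -2.1235e-5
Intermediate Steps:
I(p) = 11 + 2*p (I(p) = (11 + p) + p = 11 + 2*p)
1/(I(-4*(2 - 7)) - 47143) = 1/((11 + 2*(-4*(2 - 7))) - 47143) = 1/((11 + 2*(-4*(-5))) - 47143) = 1/((11 + 2*20) - 47143) = 1/((11 + 40) - 47143) = 1/(51 - 47143) = 1/(-47092) = -1/47092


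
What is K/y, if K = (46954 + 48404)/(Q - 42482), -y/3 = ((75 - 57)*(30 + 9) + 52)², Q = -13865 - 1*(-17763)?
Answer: 15893/10967810672 ≈ 1.4491e-6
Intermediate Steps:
Q = 3898 (Q = -13865 + 17763 = 3898)
y = -1705548 (y = -3*((75 - 57)*(30 + 9) + 52)² = -3*(18*39 + 52)² = -3*(702 + 52)² = -3*754² = -3*568516 = -1705548)
K = -47679/19292 (K = (46954 + 48404)/(3898 - 42482) = 95358/(-38584) = 95358*(-1/38584) = -47679/19292 ≈ -2.4714)
K/y = -47679/19292/(-1705548) = -47679/19292*(-1/1705548) = 15893/10967810672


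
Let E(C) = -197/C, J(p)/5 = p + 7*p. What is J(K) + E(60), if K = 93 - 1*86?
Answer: 16603/60 ≈ 276.72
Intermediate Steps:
K = 7 (K = 93 - 86 = 7)
J(p) = 40*p (J(p) = 5*(p + 7*p) = 5*(8*p) = 40*p)
J(K) + E(60) = 40*7 - 197/60 = 280 - 197*1/60 = 280 - 197/60 = 16603/60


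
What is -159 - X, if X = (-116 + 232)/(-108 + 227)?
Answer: -19037/119 ≈ -159.97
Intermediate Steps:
X = 116/119 ≈ 0.97479
-159 - X = -159 - 1*116/119 = -159 - 116/119 = -19037/119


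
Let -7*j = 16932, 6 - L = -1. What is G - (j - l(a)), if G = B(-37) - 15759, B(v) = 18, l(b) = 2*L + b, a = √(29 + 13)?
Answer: -93157/7 + √42 ≈ -13302.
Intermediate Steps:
L = 7 (L = 6 - 1*(-1) = 6 + 1 = 7)
j = -16932/7 (j = -⅐*16932 = -16932/7 ≈ -2418.9)
a = √42 ≈ 6.4807
l(b) = 14 + b (l(b) = 2*7 + b = 14 + b)
G = -15741 (G = 18 - 15759 = -15741)
G - (j - l(a)) = -15741 - (-16932/7 - (14 + √42)) = -15741 - (-16932/7 + (-14 - √42)) = -15741 - (-17030/7 - √42) = -15741 + (17030/7 + √42) = -93157/7 + √42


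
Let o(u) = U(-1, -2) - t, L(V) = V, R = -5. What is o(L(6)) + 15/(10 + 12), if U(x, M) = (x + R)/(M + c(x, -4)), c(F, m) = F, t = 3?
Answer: -7/22 ≈ -0.31818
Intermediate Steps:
U(x, M) = (-5 + x)/(M + x) (U(x, M) = (x - 5)/(M + x) = (-5 + x)/(M + x))
o(u) = -1 (o(u) = (-5 - 1)/(-2 - 1) - 1*3 = -6/(-3) - 3 = -⅓*(-6) - 3 = 2 - 3 = -1)
o(L(6)) + 15/(10 + 12) = -1 + 15/(10 + 12) = -1 + 15/22 = -7/22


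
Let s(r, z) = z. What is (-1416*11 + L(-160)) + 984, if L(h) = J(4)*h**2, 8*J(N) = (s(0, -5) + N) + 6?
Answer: 1408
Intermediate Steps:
J(N) = 1/8 + N/8 (J(N) = ((-5 + N) + 6)/8 = (1 + N)/8 = 1/8 + N/8)
L(h) = 5*h**2/8 (L(h) = (1/8 + (1/8)*4)*h**2 = (1/8 + 1/2)*h**2 = 5*h**2/8)
(-1416*11 + L(-160)) + 984 = (-1416*11 + (5/8)*(-160)**2) + 984 = (-15576 + (5/8)*25600) + 984 = (-15576 + 16000) + 984 = 424 + 984 = 1408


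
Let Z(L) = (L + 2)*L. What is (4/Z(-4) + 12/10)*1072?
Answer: 9112/5 ≈ 1822.4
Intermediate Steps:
Z(L) = L*(2 + L) (Z(L) = (2 + L)*L = L*(2 + L))
(4/Z(-4) + 12/10)*1072 = (4/((-4*(2 - 4))) + 12/10)*1072 = (4/((-4*(-2))) + 12*(⅒))*1072 = (4/8 + 6/5)*1072 = (4*(⅛) + 6/5)*1072 = (½ + 6/5)*1072 = (17/10)*1072 = 9112/5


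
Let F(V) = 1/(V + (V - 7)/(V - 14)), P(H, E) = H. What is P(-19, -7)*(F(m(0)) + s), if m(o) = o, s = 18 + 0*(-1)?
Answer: -380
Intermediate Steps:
s = 18 (s = 18 + 0 = 18)
F(V) = 1/(V + (-7 + V)/(-14 + V))
P(-19, -7)*(F(m(0)) + s) = -19*((14 - 1*0)/(7 - 1*0**2 + 13*0) + 18) = -19*((14 + 0)/(7 - 1*0 + 0) + 18) = -19*(14/(7 + 0 + 0) + 18) = -19*(14/7 + 18) = -19*((1/7)*14 + 18) = -19*(2 + 18) = -19*20 = -380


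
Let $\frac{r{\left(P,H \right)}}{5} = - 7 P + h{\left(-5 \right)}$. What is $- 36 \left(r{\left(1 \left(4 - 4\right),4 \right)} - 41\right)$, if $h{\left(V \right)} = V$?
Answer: $2376$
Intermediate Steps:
$r{\left(P,H \right)} = -25 - 35 P$ ($r{\left(P,H \right)} = 5 \left(- 7 P - 5\right) = 5 \left(-5 - 7 P\right) = -25 - 35 P$)
$- 36 \left(r{\left(1 \left(4 - 4\right),4 \right)} - 41\right) = - 36 \left(\left(-25 - 35 \cdot 1 \left(4 - 4\right)\right) - 41\right) = - 36 \left(\left(-25 - 35 \cdot 1 \cdot 0\right) - 41\right) = - 36 \left(\left(-25 - 0\right) - 41\right) = - 36 \left(\left(-25 + 0\right) - 41\right) = - 36 \left(-25 - 41\right) = \left(-36\right) \left(-66\right) = 2376$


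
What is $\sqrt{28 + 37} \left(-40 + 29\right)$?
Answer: $- 11 \sqrt{65} \approx -88.685$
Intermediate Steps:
$\sqrt{28 + 37} \left(-40 + 29\right) = \sqrt{65} \left(-11\right) = - 11 \sqrt{65}$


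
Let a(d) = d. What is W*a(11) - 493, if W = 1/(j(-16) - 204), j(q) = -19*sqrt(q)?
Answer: -5841625/11848 + 209*I/11848 ≈ -493.05 + 0.01764*I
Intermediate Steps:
W = (-204 + 76*I)/47392 (W = 1/(-76*I - 204) = 1/(-204 - 76*I) = (-204 + 76*I)/47392 ≈ -0.0043045 + 0.0016036*I)
W*a(11) - 493 = (-51/11848 + 19*I/11848)*11 - 493 = (-561/11848 + 209*I/11848) - 493 = -5841625/11848 + 209*I/11848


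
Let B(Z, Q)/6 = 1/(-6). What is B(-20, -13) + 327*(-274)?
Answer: -89599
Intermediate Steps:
B(Z, Q) = -1 (B(Z, Q) = 6/(-6) = 6*(-1/6) = -1)
B(-20, -13) + 327*(-274) = -1 + 327*(-274) = -1 - 89598 = -89599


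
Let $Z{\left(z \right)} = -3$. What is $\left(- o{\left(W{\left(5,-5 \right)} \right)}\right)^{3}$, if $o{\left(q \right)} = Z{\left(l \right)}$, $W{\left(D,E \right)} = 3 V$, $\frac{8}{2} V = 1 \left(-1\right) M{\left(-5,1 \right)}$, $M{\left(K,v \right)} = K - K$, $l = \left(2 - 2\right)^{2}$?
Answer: $27$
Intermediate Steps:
$l = 0$ ($l = 0^{2} = 0$)
$M{\left(K,v \right)} = 0$
$V = 0$ ($V = \frac{1 \left(-1\right) 0}{4} = \frac{\left(-1\right) 0}{4} = \frac{1}{4} \cdot 0 = 0$)
$W{\left(D,E \right)} = 0$ ($W{\left(D,E \right)} = 3 \cdot 0 = 0$)
$o{\left(q \right)} = -3$
$\left(- o{\left(W{\left(5,-5 \right)} \right)}\right)^{3} = \left(\left(-1\right) \left(-3\right)\right)^{3} = 3^{3} = 27$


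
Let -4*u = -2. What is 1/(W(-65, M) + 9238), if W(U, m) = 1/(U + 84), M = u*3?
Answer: 19/175523 ≈ 0.00010825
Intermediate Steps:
u = ½ (u = -¼*(-2) = ½ ≈ 0.50000)
M = 3/2 (M = (½)*3 = 3/2 ≈ 1.5000)
W(U, m) = 1/(84 + U)
1/(W(-65, M) + 9238) = 1/(1/(84 - 65) + 9238) = 1/(1/19 + 9238) = 1/(175523/19) = 19/175523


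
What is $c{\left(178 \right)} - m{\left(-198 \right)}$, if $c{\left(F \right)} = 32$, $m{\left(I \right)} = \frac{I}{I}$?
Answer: $31$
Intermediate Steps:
$m{\left(I \right)} = 1$
$c{\left(178 \right)} - m{\left(-198 \right)} = 32 - 1 = 31$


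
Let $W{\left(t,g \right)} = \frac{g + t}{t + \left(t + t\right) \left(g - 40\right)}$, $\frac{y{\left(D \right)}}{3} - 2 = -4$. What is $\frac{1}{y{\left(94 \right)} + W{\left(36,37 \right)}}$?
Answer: $- \frac{180}{1153} \approx -0.15611$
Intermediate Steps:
$y{\left(D \right)} = -6$ ($y{\left(D \right)} = 6 + 3 \left(-4\right) = 6 - 12 = -6$)
$W{\left(t,g \right)} = \frac{g + t}{t + 2 t \left(-40 + g\right)}$ ($W{\left(t,g \right)} = \frac{g + t}{t + 2 t \left(g - 40\right)} = \frac{g + t}{t + 2 t \left(-40 + g\right)}$)
$\frac{1}{y{\left(94 \right)} + W{\left(36,37 \right)}} = \frac{1}{-6 + \frac{37 + 36}{36 \left(-79 + 2 \cdot 37\right)}} = \frac{1}{-6 + \frac{1}{36} \frac{1}{-79 + 74} \cdot 73} = \frac{1}{-6 + \frac{1}{36} \frac{1}{-5} \cdot 73} = \frac{1}{-6 + \frac{1}{36} \left(- \frac{1}{5}\right) 73} = \frac{1}{-6 - \frac{73}{180}} = \frac{1}{- \frac{1153}{180}} = - \frac{180}{1153}$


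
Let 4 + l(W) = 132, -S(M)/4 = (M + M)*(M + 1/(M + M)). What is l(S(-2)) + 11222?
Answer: 11350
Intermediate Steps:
S(M) = -8*M*(M + 1/(2*M)) (S(M) = -4*(M + M)*(M + 1/(M + M)) = -4*2*M*(M + 1/(2*M)) = -8*M*(M + 1/(2*M)))
l(W) = 128 (l(W) = -4 + 132 = 128)
l(S(-2)) + 11222 = 128 + 11222 = 11350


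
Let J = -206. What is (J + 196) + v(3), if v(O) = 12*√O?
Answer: -10 + 12*√3 ≈ 10.785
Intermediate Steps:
(J + 196) + v(3) = (-206 + 196) + 12*√3 = -10 + 12*√3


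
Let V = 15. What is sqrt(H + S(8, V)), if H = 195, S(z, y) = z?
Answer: sqrt(203) ≈ 14.248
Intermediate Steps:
sqrt(H + S(8, V)) = sqrt(195 + 8) = sqrt(203)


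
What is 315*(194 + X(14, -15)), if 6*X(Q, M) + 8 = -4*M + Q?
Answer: 64575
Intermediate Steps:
X(Q, M) = -4/3 - 2*M/3 + Q/6 (X(Q, M) = -4/3 + (-4*M + Q)/6 = -4/3 + (Q - 4*M)/6 = -4/3 + (-2*M/3 + Q/6) = -4/3 - 2*M/3 + Q/6)
315*(194 + X(14, -15)) = 315*(194 + (-4/3 - 2/3*(-15) + (1/6)*14)) = 315*(194 + (-4/3 + 10 + 7/3)) = 315*(194 + 11) = 315*205 = 64575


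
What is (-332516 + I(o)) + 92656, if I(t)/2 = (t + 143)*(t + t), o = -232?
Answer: -157268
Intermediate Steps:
I(t) = 4*t*(143 + t) (I(t) = 2*((t + 143)*(t + t)) = 2*((143 + t)*(2*t)) = 2*(2*t*(143 + t)) = 4*t*(143 + t))
(-332516 + I(o)) + 92656 = (-332516 + 4*(-232)*(143 - 232)) + 92656 = (-332516 + 4*(-232)*(-89)) + 92656 = (-332516 + 82592) + 92656 = -249924 + 92656 = -157268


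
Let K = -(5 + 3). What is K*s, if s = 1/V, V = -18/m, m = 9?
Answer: 4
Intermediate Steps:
V = -2 (V = -18/9 = -18*⅑ = -2)
K = -8 (K = -1*8 = -8)
s = -½ (s = 1/(-2) = -½ ≈ -0.50000)
K*s = -8*(-½) = 4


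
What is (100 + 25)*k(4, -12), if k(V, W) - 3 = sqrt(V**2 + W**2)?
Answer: 375 + 500*sqrt(10) ≈ 1956.1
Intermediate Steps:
k(V, W) = 3 + sqrt(V**2 + W**2)
(100 + 25)*k(4, -12) = (100 + 25)*(3 + sqrt(4**2 + (-12)**2)) = 125*(3 + sqrt(16 + 144)) = 125*(3 + sqrt(160)) = 125*(3 + 4*sqrt(10)) = 375 + 500*sqrt(10)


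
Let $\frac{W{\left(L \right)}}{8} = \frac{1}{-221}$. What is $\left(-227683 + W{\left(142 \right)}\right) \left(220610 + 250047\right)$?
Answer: $- \frac{23682495863807}{221} \approx -1.0716 \cdot 10^{11}$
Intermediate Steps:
$W{\left(L \right)} = - \frac{8}{221}$ ($W{\left(L \right)} = \frac{8}{-221} = 8 \left(- \frac{1}{221}\right) = - \frac{8}{221}$)
$\left(-227683 + W{\left(142 \right)}\right) \left(220610 + 250047\right) = \left(-227683 - \frac{8}{221}\right) \left(220610 + 250047\right) = \left(- \frac{50317951}{221}\right) 470657 = - \frac{23682495863807}{221}$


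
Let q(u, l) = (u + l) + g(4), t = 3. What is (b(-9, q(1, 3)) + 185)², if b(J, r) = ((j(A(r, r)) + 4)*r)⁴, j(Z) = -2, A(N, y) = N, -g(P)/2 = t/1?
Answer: 194481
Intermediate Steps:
g(P) = -6 (g(P) = -6/1 = -6)
q(u, l) = -6 + l + u (q(u, l) = (u + l) - 6 = (l + u) - 6 = -6 + l + u)
b(J, r) = 16*r⁴ (b(J, r) = ((-2 + 4)*r)⁴ = (2*r)⁴ = 16*r⁴)
(b(-9, q(1, 3)) + 185)² = (16*(-6 + 3 + 1)⁴ + 185)² = (16*(-2)⁴ + 185)² = (16*16 + 185)² = (256 + 185)² = 441² = 194481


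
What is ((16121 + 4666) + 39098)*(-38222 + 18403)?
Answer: -1186860815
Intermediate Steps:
((16121 + 4666) + 39098)*(-38222 + 18403) = (20787 + 39098)*(-19819) = 59885*(-19819) = -1186860815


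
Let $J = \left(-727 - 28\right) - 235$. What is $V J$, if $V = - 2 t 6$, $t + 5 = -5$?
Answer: $-118800$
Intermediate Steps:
$t = -10$ ($t = -5 - 5 = -10$)
$V = 120$ ($V = \left(-2\right) \left(-10\right) 6 = 20 \cdot 6 = 120$)
$J = -990$ ($J = -755 - 235 = -990$)
$V J = 120 \left(-990\right) = -118800$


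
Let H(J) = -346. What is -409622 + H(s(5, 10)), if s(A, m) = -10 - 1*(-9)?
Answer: -409968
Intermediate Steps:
s(A, m) = -1 (s(A, m) = -10 + 9 = -1)
-409622 + H(s(5, 10)) = -409622 - 346 = -409968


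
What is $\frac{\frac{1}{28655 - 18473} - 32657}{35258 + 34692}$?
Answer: $- \frac{332513573}{712230900} \approx -0.46686$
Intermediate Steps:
$\frac{\frac{1}{28655 - 18473} - 32657}{35258 + 34692} = \frac{\frac{1}{10182} - 32657}{69950} = \left(\frac{1}{10182} - 32657\right) \frac{1}{69950} = \left(- \frac{332513573}{10182}\right) \frac{1}{69950} = - \frac{332513573}{712230900}$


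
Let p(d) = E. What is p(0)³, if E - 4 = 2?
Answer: 216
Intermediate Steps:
E = 6 (E = 4 + 2 = 6)
p(d) = 6
p(0)³ = 6³ = 216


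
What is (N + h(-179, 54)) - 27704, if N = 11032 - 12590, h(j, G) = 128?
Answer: -29134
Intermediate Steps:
N = -1558
(N + h(-179, 54)) - 27704 = (-1558 + 128) - 27704 = -1430 - 27704 = -29134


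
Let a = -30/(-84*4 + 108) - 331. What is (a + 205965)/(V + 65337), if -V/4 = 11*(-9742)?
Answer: 7814097/18771430 ≈ 0.41628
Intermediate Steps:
a = -12573/38 (a = -30/(-336 + 108) - 331 = -30/(-228) - 331 = -30*(-1/228) - 331 = 5/38 - 331 = -12573/38 ≈ -330.87)
V = 428648 (V = -44*(-9742) = -4*(-107162) = 428648)
(a + 205965)/(V + 65337) = (-12573/38 + 205965)/(428648 + 65337) = (7814097/38)/493985 = (7814097/38)*(1/493985) = 7814097/18771430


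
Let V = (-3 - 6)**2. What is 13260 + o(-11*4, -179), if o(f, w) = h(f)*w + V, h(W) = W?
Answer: 21217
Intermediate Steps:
V = 81 (V = (-9)**2 = 81)
o(f, w) = 81 + f*w (o(f, w) = f*w + 81 = 81 + f*w)
13260 + o(-11*4, -179) = 13260 + (81 - 11*4*(-179)) = 13260 + (81 - 44*(-179)) = 13260 + (81 + 7876) = 13260 + 7957 = 21217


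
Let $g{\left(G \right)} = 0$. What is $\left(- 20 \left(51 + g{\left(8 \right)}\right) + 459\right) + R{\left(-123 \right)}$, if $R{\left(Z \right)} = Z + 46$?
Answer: $-638$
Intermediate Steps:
$R{\left(Z \right)} = 46 + Z$
$\left(- 20 \left(51 + g{\left(8 \right)}\right) + 459\right) + R{\left(-123 \right)} = \left(- 20 \left(51 + 0\right) + 459\right) + \left(46 - 123\right) = \left(\left(-20\right) 51 + 459\right) - 77 = \left(-1020 + 459\right) - 77 = -561 - 77 = -638$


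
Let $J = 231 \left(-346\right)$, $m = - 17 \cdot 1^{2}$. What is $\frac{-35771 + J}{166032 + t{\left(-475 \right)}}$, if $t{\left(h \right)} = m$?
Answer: $- \frac{115697}{166015} \approx -0.69691$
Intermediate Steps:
$m = -17$ ($m = \left(-17\right) 1 = -17$)
$t{\left(h \right)} = -17$
$J = -79926$
$\frac{-35771 + J}{166032 + t{\left(-475 \right)}} = \frac{-35771 - 79926}{166032 - 17} = - \frac{115697}{166015}$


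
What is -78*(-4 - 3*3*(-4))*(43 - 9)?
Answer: -84864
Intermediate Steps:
-78*(-4 - 3*3*(-4))*(43 - 9) = -78*(-4 - 9*(-4))*34 = -78*(-4 + 36)*34 = -2496*34 = -78*1088 = -84864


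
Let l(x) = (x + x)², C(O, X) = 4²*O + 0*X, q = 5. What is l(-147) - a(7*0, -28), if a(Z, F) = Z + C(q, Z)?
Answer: 86356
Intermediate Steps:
C(O, X) = 16*O (C(O, X) = 16*O + 0 = 16*O)
l(x) = 4*x² (l(x) = (2*x)² = 4*x²)
a(Z, F) = 80 + Z (a(Z, F) = Z + 16*5 = Z + 80 = 80 + Z)
l(-147) - a(7*0, -28) = 4*(-147)² - (80 + 7*0) = 4*21609 - (80 + 0) = 86436 - 1*80 = 86436 - 80 = 86356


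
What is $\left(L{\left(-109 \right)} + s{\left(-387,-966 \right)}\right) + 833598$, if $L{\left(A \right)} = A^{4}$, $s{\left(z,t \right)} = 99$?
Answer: $141991858$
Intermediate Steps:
$\left(L{\left(-109 \right)} + s{\left(-387,-966 \right)}\right) + 833598 = \left(\left(-109\right)^{4} + 99\right) + 833598 = \left(141158161 + 99\right) + 833598 = 141158260 + 833598 = 141991858$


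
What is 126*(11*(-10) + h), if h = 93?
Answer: -2142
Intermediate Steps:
126*(11*(-10) + h) = 126*(11*(-10) + 93) = 126*(-110 + 93) = 126*(-17) = -2142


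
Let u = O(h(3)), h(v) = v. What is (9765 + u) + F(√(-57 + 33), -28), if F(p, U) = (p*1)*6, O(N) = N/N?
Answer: 9766 + 12*I*√6 ≈ 9766.0 + 29.394*I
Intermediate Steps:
O(N) = 1
F(p, U) = 6*p (F(p, U) = p*6 = 6*p)
u = 1
(9765 + u) + F(√(-57 + 33), -28) = (9765 + 1) + 6*√(-57 + 33) = 9766 + 6*√(-24) = 9766 + 6*(2*I*√6) = 9766 + 12*I*√6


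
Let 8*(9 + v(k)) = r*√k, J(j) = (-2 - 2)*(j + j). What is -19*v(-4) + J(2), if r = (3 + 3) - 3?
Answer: 155 - 57*I/4 ≈ 155.0 - 14.25*I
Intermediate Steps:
r = 3 (r = 6 - 3 = 3)
J(j) = -8*j
v(k) = -9 + 3*√k/8 (v(k) = -9 + (3*√k)/8 = -9 + 3*√k/8)
-19*v(-4) + J(2) = -19*(-9 + 3*√(-4)/8) - 8*2 = -19*(-9 + 3*(2*I)/8) - 16 = -19*(-9 + 3*I/4) - 16 = (171 - 57*I/4) - 16 = 155 - 57*I/4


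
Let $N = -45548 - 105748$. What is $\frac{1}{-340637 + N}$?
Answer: $- \frac{1}{491933} \approx -2.0328 \cdot 10^{-6}$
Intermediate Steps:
$N = -151296$
$\frac{1}{-340637 + N} = \frac{1}{-340637 - 151296} = \frac{1}{-491933} = - \frac{1}{491933}$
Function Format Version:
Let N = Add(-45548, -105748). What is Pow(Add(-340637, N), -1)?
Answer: Rational(-1, 491933) ≈ -2.0328e-6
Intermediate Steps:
N = -151296
Pow(Add(-340637, N), -1) = Pow(Add(-340637, -151296), -1) = Pow(-491933, -1) = Rational(-1, 491933)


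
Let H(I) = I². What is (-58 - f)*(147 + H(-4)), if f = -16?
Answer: -6846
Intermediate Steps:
(-58 - f)*(147 + H(-4)) = (-58 - 1*(-16))*(147 + (-4)²) = (-58 + 16)*(147 + 16) = -42*163 = -6846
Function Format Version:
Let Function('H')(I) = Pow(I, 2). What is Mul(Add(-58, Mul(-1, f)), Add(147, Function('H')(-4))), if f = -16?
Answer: -6846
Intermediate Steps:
Mul(Add(-58, Mul(-1, f)), Add(147, Function('H')(-4))) = Mul(Add(-58, Mul(-1, -16)), Add(147, Pow(-4, 2))) = Mul(Add(-58, 16), Add(147, 16)) = Mul(-42, 163) = -6846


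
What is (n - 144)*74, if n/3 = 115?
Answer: 14874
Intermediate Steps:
n = 345 (n = 3*115 = 345)
(n - 144)*74 = (345 - 144)*74 = 201*74 = 14874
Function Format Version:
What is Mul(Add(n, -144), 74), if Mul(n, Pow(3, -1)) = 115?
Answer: 14874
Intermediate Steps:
n = 345 (n = Mul(3, 115) = 345)
Mul(Add(n, -144), 74) = Mul(Add(345, -144), 74) = Mul(201, 74) = 14874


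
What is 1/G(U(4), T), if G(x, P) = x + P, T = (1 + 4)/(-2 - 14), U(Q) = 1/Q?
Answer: -16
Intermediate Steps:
T = -5/16 (T = 5/(-16) = 5*(-1/16) = -5/16 ≈ -0.31250)
G(x, P) = P + x
1/G(U(4), T) = 1/(-5/16 + 1/4) = 1/(-5/16 + ¼) = 1/(-1/16) = -16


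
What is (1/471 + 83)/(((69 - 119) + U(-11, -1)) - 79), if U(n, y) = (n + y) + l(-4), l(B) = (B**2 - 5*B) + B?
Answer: -39094/51339 ≈ -0.76149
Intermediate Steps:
l(B) = B**2 - 4*B
U(n, y) = 32 + n + y (U(n, y) = (n + y) - 4*(-4 - 4) = (n + y) - 4*(-8) = (n + y) + 32 = 32 + n + y)
(1/471 + 83)/(((69 - 119) + U(-11, -1)) - 79) = (1/471 + 83)/(((69 - 119) + (32 - 11 - 1)) - 79) = (1/471 + 83)/((-50 + 20) - 79) = 39094/(471*(-30 - 79)) = (39094/471)/(-109) = (39094/471)*(-1/109) = -39094/51339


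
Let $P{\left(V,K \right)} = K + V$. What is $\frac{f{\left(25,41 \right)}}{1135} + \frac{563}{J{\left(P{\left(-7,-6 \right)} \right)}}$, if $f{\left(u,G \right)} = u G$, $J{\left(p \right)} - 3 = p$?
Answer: $- \frac{125751}{2270} \approx -55.397$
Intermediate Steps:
$J{\left(p \right)} = 3 + p$
$f{\left(u,G \right)} = G u$
$\frac{f{\left(25,41 \right)}}{1135} + \frac{563}{J{\left(P{\left(-7,-6 \right)} \right)}} = \frac{41 \cdot 25}{1135} + \frac{563}{3 - 13} = 1025 \cdot \frac{1}{1135} + \frac{563}{3 - 13} = \frac{205}{227} + \frac{563}{-10} = \frac{205}{227} + 563 \left(- \frac{1}{10}\right) = \frac{205}{227} - \frac{563}{10} = - \frac{125751}{2270}$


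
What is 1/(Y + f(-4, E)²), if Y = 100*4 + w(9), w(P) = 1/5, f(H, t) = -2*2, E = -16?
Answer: 5/2081 ≈ 0.0024027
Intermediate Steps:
f(H, t) = -4
w(P) = ⅕
Y = 2001/5 (Y = 100*4 + ⅕ = 400 + ⅕ = 2001/5 ≈ 400.20)
1/(Y + f(-4, E)²) = 1/(2001/5 + (-4)²) = 1/(2001/5 + 16) = 1/(2081/5) = 5/2081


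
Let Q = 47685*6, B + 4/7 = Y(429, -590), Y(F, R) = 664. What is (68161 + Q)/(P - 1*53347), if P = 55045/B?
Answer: -1645234524/247358153 ≈ -6.6512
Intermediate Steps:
B = 4644/7 (B = -4/7 + 664 = 4644/7 ≈ 663.43)
P = 385315/4644 (P = 55045/(4644/7) = 55045*(7/4644) = 385315/4644 ≈ 82.970)
Q = 286110
(68161 + Q)/(P - 1*53347) = (68161 + 286110)/(385315/4644 - 1*53347) = 354271/(385315/4644 - 53347) = 354271/(-247358153/4644) = 354271*(-4644/247358153) = -1645234524/247358153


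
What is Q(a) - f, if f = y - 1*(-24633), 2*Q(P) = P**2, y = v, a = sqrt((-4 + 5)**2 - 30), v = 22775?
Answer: -94845/2 ≈ -47423.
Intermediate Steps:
a = I*sqrt(29) (a = sqrt(1**2 - 30) = sqrt(1 - 30) = sqrt(-29) = I*sqrt(29) ≈ 5.3852*I)
y = 22775
Q(P) = P**2/2
f = 47408 (f = 22775 - 1*(-24633) = 22775 + 24633 = 47408)
Q(a) - f = (I*sqrt(29))**2/2 - 1*47408 = (1/2)*(-29) - 47408 = -29/2 - 47408 = -94845/2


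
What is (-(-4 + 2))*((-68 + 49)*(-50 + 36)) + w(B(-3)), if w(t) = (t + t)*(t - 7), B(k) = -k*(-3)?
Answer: 820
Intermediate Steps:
B(k) = 3*k
w(t) = 2*t*(-7 + t) (w(t) = (2*t)*(-7 + t) = 2*t*(-7 + t))
(-(-4 + 2))*((-68 + 49)*(-50 + 36)) + w(B(-3)) = (-(-4 + 2))*((-68 + 49)*(-50 + 36)) + 2*(3*(-3))*(-7 + 3*(-3)) = (-1*(-2))*(-19*(-14)) + 2*(-9)*(-7 - 9) = 2*266 + 2*(-9)*(-16) = 532 + 288 = 820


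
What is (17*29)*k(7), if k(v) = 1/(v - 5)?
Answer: 493/2 ≈ 246.50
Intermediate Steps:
k(v) = 1/(-5 + v)
(17*29)*k(7) = (17*29)/(-5 + 7) = 493/2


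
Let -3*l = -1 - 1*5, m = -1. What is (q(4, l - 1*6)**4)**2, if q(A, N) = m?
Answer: 1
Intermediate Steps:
l = 2 (l = -(-1 - 1*5)/3 = -(-1 - 5)/3 = -1/3*(-6) = 2)
q(A, N) = -1
(q(4, l - 1*6)**4)**2 = ((-1)**4)**2 = 1**2 = 1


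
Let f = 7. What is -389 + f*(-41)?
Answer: -676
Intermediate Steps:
-389 + f*(-41) = -389 + 7*(-41) = -389 - 287 = -676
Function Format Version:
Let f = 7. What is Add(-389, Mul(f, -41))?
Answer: -676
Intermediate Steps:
Add(-389, Mul(f, -41)) = Add(-389, Mul(7, -41)) = Add(-389, -287) = -676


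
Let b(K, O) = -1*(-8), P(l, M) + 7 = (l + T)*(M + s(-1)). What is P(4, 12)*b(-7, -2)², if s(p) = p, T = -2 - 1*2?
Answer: -448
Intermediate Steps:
T = -4 (T = -2 - 2 = -4)
P(l, M) = -7 + (-1 + M)*(-4 + l) (P(l, M) = -7 + (l - 4)*(M - 1) = -7 + (-4 + l)*(-1 + M) = -7 + (-1 + M)*(-4 + l))
b(K, O) = 8
P(4, 12)*b(-7, -2)² = (-3 - 1*4 - 4*12 + 12*4)*8² = (-3 - 4 - 48 + 48)*64 = -7*64 = -448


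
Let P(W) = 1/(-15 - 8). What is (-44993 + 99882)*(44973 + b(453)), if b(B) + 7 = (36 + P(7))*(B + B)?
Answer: 97893433720/23 ≈ 4.2562e+9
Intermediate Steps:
P(W) = -1/23 (P(W) = 1/(-23) = -1/23)
b(B) = -7 + 1654*B/23 (b(B) = -7 + (36 - 1/23)*(B + B) = -7 + 827*(2*B)/23 = -7 + 1654*B/23)
(-44993 + 99882)*(44973 + b(453)) = (-44993 + 99882)*(44973 + (-7 + (1654/23)*453)) = 54889*(44973 + (-7 + 749262/23)) = 54889*(44973 + 749101/23) = 54889*(1783480/23) = 97893433720/23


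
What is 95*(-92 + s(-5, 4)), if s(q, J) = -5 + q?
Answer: -9690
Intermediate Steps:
95*(-92 + s(-5, 4)) = 95*(-92 + (-5 - 5)) = 95*(-92 - 10) = 95*(-102) = -9690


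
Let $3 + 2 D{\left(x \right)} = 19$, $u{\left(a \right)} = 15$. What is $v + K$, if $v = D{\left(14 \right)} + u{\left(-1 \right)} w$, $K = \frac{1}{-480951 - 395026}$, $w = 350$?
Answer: $\frac{4605887065}{875977} \approx 5258.0$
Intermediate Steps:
$K = - \frac{1}{875977}$ ($K = \frac{1}{-875977} = - \frac{1}{875977} \approx -1.1416 \cdot 10^{-6}$)
$D{\left(x \right)} = 8$ ($D{\left(x \right)} = - \frac{3}{2} + \frac{1}{2} \cdot 19 = - \frac{3}{2} + \frac{19}{2} = 8$)
$v = 5258$ ($v = 8 + 15 \cdot 350 = 8 + 5250 = 5258$)
$v + K = 5258 - \frac{1}{875977} = \frac{4605887065}{875977}$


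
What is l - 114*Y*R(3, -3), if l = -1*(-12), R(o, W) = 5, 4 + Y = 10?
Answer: -3408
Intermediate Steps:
Y = 6 (Y = -4 + 10 = 6)
l = 12
l - 114*Y*R(3, -3) = 12 - 684*5 = 12 - 114*30 = 12 - 3420 = -3408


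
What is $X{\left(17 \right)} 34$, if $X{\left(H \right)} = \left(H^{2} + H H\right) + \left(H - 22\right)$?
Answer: $19482$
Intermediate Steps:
$X{\left(H \right)} = -22 + H + 2 H^{2}$ ($X{\left(H \right)} = \left(H^{2} + H^{2}\right) + \left(H - 22\right) = 2 H^{2} + \left(-22 + H\right) = -22 + H + 2 H^{2}$)
$X{\left(17 \right)} 34 = \left(-22 + 17 + 2 \cdot 17^{2}\right) 34 = \left(-22 + 17 + 2 \cdot 289\right) 34 = \left(-22 + 17 + 578\right) 34 = 573 \cdot 34 = 19482$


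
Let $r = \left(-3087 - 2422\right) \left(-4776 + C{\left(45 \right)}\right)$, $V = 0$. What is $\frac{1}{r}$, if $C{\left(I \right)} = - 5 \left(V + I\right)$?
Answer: $\frac{1}{27550509} \approx 3.6297 \cdot 10^{-8}$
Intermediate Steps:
$C{\left(I \right)} = - 5 I$ ($C{\left(I \right)} = - 5 \left(0 + I\right) = - 5 I$)
$r = 27550509$ ($r = \left(-3087 - 2422\right) \left(-4776 - 225\right) = - 5509 \left(-4776 - 225\right) = \left(-5509\right) \left(-5001\right) = 27550509$)
$\frac{1}{r} = \frac{1}{27550509}$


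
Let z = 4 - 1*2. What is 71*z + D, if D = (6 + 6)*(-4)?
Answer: 94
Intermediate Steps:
D = -48 (D = 12*(-4) = -48)
z = 2 (z = 4 - 2 = 2)
71*z + D = 71*2 - 48 = 142 - 48 = 94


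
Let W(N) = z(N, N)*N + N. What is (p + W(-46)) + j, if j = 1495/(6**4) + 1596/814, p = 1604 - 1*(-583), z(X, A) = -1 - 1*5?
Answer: 1276542497/527472 ≈ 2420.1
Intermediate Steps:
z(X, A) = -6 (z(X, A) = -1 - 5 = -6)
p = 2187 (p = 1604 + 583 = 2187)
W(N) = -5*N (W(N) = -6*N + N = -5*N)
j = 1642673/527472 (j = 1495/1296 + 1596*(1/814) = 1495*(1/1296) + 798/407 = 1495/1296 + 798/407 = 1642673/527472 ≈ 3.1142)
(p + W(-46)) + j = (2187 - 5*(-46)) + 1642673/527472 = (2187 + 230) + 1642673/527472 = 2417 + 1642673/527472 = 1276542497/527472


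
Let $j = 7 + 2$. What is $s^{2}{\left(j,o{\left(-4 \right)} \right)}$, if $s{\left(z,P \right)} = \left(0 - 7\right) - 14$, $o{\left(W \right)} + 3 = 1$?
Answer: $441$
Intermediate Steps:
$o{\left(W \right)} = -2$ ($o{\left(W \right)} = -3 + 1 = -2$)
$j = 9$
$s{\left(z,P \right)} = -21$ ($s{\left(z,P \right)} = -7 - 14 = -21$)
$s^{2}{\left(j,o{\left(-4 \right)} \right)} = \left(-21\right)^{2} = 441$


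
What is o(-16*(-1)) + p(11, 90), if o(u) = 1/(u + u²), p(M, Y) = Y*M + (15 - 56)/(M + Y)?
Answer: 27186229/27472 ≈ 989.60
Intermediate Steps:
p(M, Y) = -41/(M + Y) + M*Y (p(M, Y) = M*Y - 41/(M + Y) = -41/(M + Y) + M*Y)
o(-16*(-1)) + p(11, 90) = 1/(((-16*(-1)))*(1 - 16*(-1))) + (-41 + 11*90² + 90*11²)/(11 + 90) = 1/(16*(1 + 16)) + (-41 + 11*8100 + 90*121)/101 = (1/16)/17 + (-41 + 89100 + 10890)/101 = (1/16)*(1/17) + (1/101)*99949 = 1/272 + 99949/101 = 27186229/27472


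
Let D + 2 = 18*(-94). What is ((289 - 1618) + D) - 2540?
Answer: -5563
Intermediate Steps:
D = -1694 (D = -2 + 18*(-94) = -2 - 1692 = -1694)
((289 - 1618) + D) - 2540 = ((289 - 1618) - 1694) - 2540 = (-1329 - 1694) - 2540 = -3023 - 2540 = -5563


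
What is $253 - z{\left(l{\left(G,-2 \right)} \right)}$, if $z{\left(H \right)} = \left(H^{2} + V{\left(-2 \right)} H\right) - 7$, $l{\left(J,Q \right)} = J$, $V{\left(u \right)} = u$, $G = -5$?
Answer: $225$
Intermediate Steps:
$z{\left(H \right)} = -7 + H^{2} - 2 H$ ($z{\left(H \right)} = \left(H^{2} - 2 H\right) - 7 = -7 + H^{2} - 2 H$)
$253 - z{\left(l{\left(G,-2 \right)} \right)} = 253 - \left(-7 + \left(-5\right)^{2} - -10\right) = 253 - \left(-7 + 25 + 10\right) = 253 - 28 = 225$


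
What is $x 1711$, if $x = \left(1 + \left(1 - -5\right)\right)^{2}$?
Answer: $83839$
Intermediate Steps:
$x = 49$ ($x = \left(1 + \left(1 + 5\right)\right)^{2} = \left(1 + 6\right)^{2} = 7^{2} = 49$)
$x 1711 = 49 \cdot 1711 = 83839$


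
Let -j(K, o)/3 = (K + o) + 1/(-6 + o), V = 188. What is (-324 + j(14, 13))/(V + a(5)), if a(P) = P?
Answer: -2838/1351 ≈ -2.1007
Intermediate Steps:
j(K, o) = -3*K - 3*o - 3/(-6 + o) (j(K, o) = -3*((K + o) + 1/(-6 + o)) = -3*(K + o + 1/(-6 + o)) = -3*K - 3*o - 3/(-6 + o))
(-324 + j(14, 13))/(V + a(5)) = (-324 + 3*(-1 - 1*13² + 6*14 + 6*13 - 1*14*13)/(-6 + 13))/(188 + 5) = (-324 + 3*(-1 - 1*169 + 84 + 78 - 182)/7)/193 = (-324 + 3*(⅐)*(-1 - 169 + 84 + 78 - 182))/193 = (-324 + 3*(⅐)*(-190))/193 = (-324 - 570/7)/193 = (1/193)*(-2838/7) = -2838/1351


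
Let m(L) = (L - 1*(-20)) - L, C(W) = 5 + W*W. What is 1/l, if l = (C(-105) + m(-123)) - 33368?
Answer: -1/22318 ≈ -4.4807e-5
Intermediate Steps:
C(W) = 5 + W²
m(L) = 20 (m(L) = (L + 20) - L = (20 + L) - L = 20)
l = -22318 (l = ((5 + (-105)²) + 20) - 33368 = ((5 + 11025) + 20) - 33368 = (11030 + 20) - 33368 = 11050 - 33368 = -22318)
1/l = 1/(-22318) = -1/22318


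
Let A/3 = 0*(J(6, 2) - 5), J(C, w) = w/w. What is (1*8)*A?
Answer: 0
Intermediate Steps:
J(C, w) = 1
A = 0 (A = 3*(0*(1 - 5)) = 3*(0*(-4)) = 3*0 = 0)
(1*8)*A = (1*8)*0 = 8*0 = 0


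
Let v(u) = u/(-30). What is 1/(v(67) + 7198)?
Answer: 30/215873 ≈ 0.00013897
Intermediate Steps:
v(u) = -u/30 (v(u) = u*(-1/30) = -u/30)
1/(v(67) + 7198) = 1/(-1/30*67 + 7198) = 1/(-67/30 + 7198) = 1/(215873/30) = 30/215873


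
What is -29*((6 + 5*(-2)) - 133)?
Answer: 3973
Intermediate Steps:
-29*((6 + 5*(-2)) - 133) = -29*((6 - 10) - 133) = -29*(-4 - 133) = -29*(-137) = 3973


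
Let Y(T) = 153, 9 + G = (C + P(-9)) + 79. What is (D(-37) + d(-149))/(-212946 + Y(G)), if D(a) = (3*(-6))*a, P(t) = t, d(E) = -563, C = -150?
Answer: -103/212793 ≈ -0.00048404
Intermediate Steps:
G = -89 (G = -9 + ((-150 - 9) + 79) = -9 + (-159 + 79) = -9 - 80 = -89)
D(a) = -18*a
(D(-37) + d(-149))/(-212946 + Y(G)) = (-18*(-37) - 563)/(-212946 + 153) = (666 - 563)/(-212793) = 103*(-1/212793) = -103/212793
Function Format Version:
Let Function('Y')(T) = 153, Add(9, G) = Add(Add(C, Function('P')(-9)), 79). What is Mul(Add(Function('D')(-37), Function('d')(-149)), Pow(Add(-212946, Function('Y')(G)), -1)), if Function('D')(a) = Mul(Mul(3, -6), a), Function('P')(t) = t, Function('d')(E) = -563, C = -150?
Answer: Rational(-103, 212793) ≈ -0.00048404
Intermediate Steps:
G = -89 (G = Add(-9, Add(Add(-150, -9), 79)) = Add(-9, Add(-159, 79)) = Add(-9, -80) = -89)
Function('D')(a) = Mul(-18, a)
Mul(Add(Function('D')(-37), Function('d')(-149)), Pow(Add(-212946, Function('Y')(G)), -1)) = Mul(Add(Mul(-18, -37), -563), Pow(Add(-212946, 153), -1)) = Mul(Add(666, -563), Pow(-212793, -1)) = Mul(103, Rational(-1, 212793)) = Rational(-103, 212793)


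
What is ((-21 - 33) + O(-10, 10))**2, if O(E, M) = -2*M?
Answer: 5476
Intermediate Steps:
((-21 - 33) + O(-10, 10))**2 = ((-21 - 33) - 2*10)**2 = (-54 - 20)**2 = (-74)**2 = 5476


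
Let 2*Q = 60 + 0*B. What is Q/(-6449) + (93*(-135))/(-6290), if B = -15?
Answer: 16155699/8112842 ≈ 1.9914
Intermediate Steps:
Q = 30 (Q = (60 + 0*(-15))/2 = (60 + 0)/2 = (½)*60 = 30)
Q/(-6449) + (93*(-135))/(-6290) = 30/(-6449) + (93*(-135))/(-6290) = 30*(-1/6449) - 12555*(-1/6290) = -30/6449 + 2511/1258 = 16155699/8112842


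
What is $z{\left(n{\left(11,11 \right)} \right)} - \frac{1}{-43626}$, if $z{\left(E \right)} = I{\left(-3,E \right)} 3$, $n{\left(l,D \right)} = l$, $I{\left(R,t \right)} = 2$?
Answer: $\frac{261757}{43626} \approx 6.0$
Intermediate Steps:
$z{\left(E \right)} = 6$ ($z{\left(E \right)} = 2 \cdot 3 = 6$)
$z{\left(n{\left(11,11 \right)} \right)} - \frac{1}{-43626} = 6 - \frac{1}{-43626} = 6 - - \frac{1}{43626} = 6 + \frac{1}{43626} = \frac{261757}{43626}$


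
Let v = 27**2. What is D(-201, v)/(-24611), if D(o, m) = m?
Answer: -729/24611 ≈ -0.029621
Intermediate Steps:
v = 729
D(-201, v)/(-24611) = 729/(-24611) = 729*(-1/24611) = -729/24611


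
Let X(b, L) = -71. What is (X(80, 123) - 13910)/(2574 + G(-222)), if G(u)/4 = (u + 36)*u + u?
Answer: -13981/166854 ≈ -0.083792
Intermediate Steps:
G(u) = 4*u + 4*u*(36 + u) (G(u) = 4*((u + 36)*u + u) = 4*((36 + u)*u + u) = 4*(u*(36 + u) + u) = 4*(u + u*(36 + u)) = 4*u + 4*u*(36 + u))
(X(80, 123) - 13910)/(2574 + G(-222)) = (-71 - 13910)/(2574 + 4*(-222)*(37 - 222)) = -13981/(2574 + 4*(-222)*(-185)) = -13981/(2574 + 164280) = -13981/166854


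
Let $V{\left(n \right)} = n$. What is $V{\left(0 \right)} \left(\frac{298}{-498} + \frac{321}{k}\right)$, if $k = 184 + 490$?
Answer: $0$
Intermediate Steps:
$k = 674$
$V{\left(0 \right)} \left(\frac{298}{-498} + \frac{321}{k}\right) = 0 \left(\frac{298}{-498} + \frac{321}{674}\right) = 0 \left(298 \left(- \frac{1}{498}\right) + 321 \cdot \frac{1}{674}\right) = 0 \left(- \frac{149}{249} + \frac{321}{674}\right) = 0 \left(- \frac{20497}{167826}\right) = 0$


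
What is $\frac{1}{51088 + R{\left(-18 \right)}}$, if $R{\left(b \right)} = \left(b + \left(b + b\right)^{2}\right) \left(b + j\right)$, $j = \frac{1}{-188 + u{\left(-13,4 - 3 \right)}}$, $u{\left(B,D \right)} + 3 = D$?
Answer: $\frac{95}{2667341} \approx 3.5616 \cdot 10^{-5}$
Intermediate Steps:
$u{\left(B,D \right)} = -3 + D$
$j = - \frac{1}{190}$ ($j = \frac{1}{-188 + \left(-3 + \left(4 - 3\right)\right)} = \frac{1}{-188 + \left(-3 + 1\right)} = \frac{1}{-188 - 2} = \frac{1}{-190} = - \frac{1}{190} \approx -0.0052632$)
$R{\left(b \right)} = \left(- \frac{1}{190} + b\right) \left(b + 4 b^{2}\right)$ ($R{\left(b \right)} = \left(b + \left(b + b\right)^{2}\right) \left(b - \frac{1}{190}\right) = \left(b + \left(2 b\right)^{2}\right) \left(- \frac{1}{190} + b\right) = \left(b + 4 b^{2}\right) \left(- \frac{1}{190} + b\right) = \left(- \frac{1}{190} + b\right) \left(b + 4 b^{2}\right)$)
$\frac{1}{51088 + R{\left(-18 \right)}} = \frac{1}{51088 + \frac{1}{190} \left(-18\right) \left(-1 + 186 \left(-18\right) + 760 \left(-18\right)^{2}\right)} = \frac{1}{51088 + \frac{1}{190} \left(-18\right) \left(-1 - 3348 + 760 \cdot 324\right)} = \frac{1}{51088 + \frac{1}{190} \left(-18\right) \left(-1 - 3348 + 246240\right)} = \frac{1}{51088 + \frac{1}{190} \left(-18\right) 242891} = \frac{1}{51088 - \frac{2186019}{95}} = \frac{1}{\frac{2667341}{95}} = \frac{95}{2667341}$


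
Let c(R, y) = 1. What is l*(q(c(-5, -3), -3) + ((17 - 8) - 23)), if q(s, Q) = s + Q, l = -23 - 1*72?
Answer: 1520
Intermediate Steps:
l = -95 (l = -23 - 72 = -95)
q(s, Q) = Q + s
l*(q(c(-5, -3), -3) + ((17 - 8) - 23)) = -95*((-3 + 1) + ((17 - 8) - 23)) = -95*(-2 + (9 - 23)) = -95*(-2 - 14) = -95*(-16) = 1520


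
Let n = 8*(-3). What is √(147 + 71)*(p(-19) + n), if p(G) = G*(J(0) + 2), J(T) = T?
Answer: -62*√218 ≈ -915.42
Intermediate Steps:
n = -24
p(G) = 2*G (p(G) = G*(0 + 2) = G*2 = 2*G)
√(147 + 71)*(p(-19) + n) = √(147 + 71)*(2*(-19) - 24) = √218*(-38 - 24) = √218*(-62) = -62*√218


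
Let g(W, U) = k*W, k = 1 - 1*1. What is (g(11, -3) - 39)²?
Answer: 1521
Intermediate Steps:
k = 0 (k = 1 - 1 = 0)
g(W, U) = 0 (g(W, U) = 0*W = 0)
(g(11, -3) - 39)² = (0 - 39)² = (-39)² = 1521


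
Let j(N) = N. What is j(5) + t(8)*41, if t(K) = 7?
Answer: 292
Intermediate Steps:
j(5) + t(8)*41 = 5 + 7*41 = 5 + 287 = 292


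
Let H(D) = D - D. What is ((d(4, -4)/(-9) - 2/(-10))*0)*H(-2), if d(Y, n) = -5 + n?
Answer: 0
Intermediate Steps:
H(D) = 0
((d(4, -4)/(-9) - 2/(-10))*0)*H(-2) = (((-5 - 4)/(-9) - 2/(-10))*0)*0 = ((-9*(-⅑) - 2*(-⅒))*0)*0 = ((1 + ⅕)*0)*0 = ((6/5)*0)*0 = 0*0 = 0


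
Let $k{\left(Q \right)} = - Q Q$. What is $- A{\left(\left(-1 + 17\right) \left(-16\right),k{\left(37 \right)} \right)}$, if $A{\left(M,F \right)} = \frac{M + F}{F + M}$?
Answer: $-1$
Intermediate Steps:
$k{\left(Q \right)} = - Q^{2}$
$A{\left(M,F \right)} = 1$ ($A{\left(M,F \right)} = \frac{F + M}{F + M} = 1$)
$- A{\left(\left(-1 + 17\right) \left(-16\right),k{\left(37 \right)} \right)} = \left(-1\right) 1 = -1$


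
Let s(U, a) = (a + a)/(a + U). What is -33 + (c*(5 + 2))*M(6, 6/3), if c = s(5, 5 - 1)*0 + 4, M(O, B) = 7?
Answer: 163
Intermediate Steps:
s(U, a) = 2*a/(U + a) (s(U, a) = (2*a)/(U + a) = 2*a/(U + a))
c = 4 (c = (2*(5 - 1)/(5 + (5 - 1)))*0 + 4 = (2*4/(5 + 4))*0 + 4 = (2*4/9)*0 + 4 = (2*4*(1/9))*0 + 4 = (8/9)*0 + 4 = 0 + 4 = 4)
-33 + (c*(5 + 2))*M(6, 6/3) = -33 + (4*(5 + 2))*7 = -33 + (4*7)*7 = -33 + 28*7 = -33 + 196 = 163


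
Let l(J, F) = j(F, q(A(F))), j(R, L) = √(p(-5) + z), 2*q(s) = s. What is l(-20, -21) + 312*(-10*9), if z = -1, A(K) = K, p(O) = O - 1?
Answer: -28080 + I*√7 ≈ -28080.0 + 2.6458*I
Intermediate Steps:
p(O) = -1 + O
q(s) = s/2
j(R, L) = I*√7 (j(R, L) = √((-1 - 5) - 1) = √(-6 - 1) = √(-7) = I*√7)
l(J, F) = I*√7
l(-20, -21) + 312*(-10*9) = I*√7 + 312*(-10*9) = I*√7 + 312*(-90) = I*√7 - 28080 = -28080 + I*√7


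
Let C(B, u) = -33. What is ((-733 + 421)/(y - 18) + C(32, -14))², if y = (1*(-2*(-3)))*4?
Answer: 7225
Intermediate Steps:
y = 24 (y = (1*6)*4 = 6*4 = 24)
((-733 + 421)/(y - 18) + C(32, -14))² = ((-733 + 421)/(24 - 18) - 33)² = (-312/6 - 33)² = (-312*⅙ - 33)² = (-52 - 33)² = (-85)² = 7225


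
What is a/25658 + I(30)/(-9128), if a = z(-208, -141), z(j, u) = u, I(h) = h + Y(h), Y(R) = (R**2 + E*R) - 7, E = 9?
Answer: -15948521/117103112 ≈ -0.13619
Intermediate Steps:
Y(R) = -7 + R**2 + 9*R (Y(R) = (R**2 + 9*R) - 7 = -7 + R**2 + 9*R)
I(h) = -7 + h**2 + 10*h (I(h) = h + (-7 + h**2 + 9*h) = -7 + h**2 + 10*h)
a = -141
a/25658 + I(30)/(-9128) = -141/25658 + (-7 + 30**2 + 10*30)/(-9128) = -141*1/25658 + (-7 + 900 + 300)*(-1/9128) = -141/25658 + 1193*(-1/9128) = -141/25658 - 1193/9128 = -15948521/117103112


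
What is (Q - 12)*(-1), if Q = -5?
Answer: 17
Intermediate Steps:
(Q - 12)*(-1) = (-5 - 12)*(-1) = -17*(-1) = 17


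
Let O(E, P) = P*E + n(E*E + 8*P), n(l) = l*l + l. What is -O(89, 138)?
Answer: -81471932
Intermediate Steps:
n(l) = l + l² (n(l) = l² + l = l + l²)
O(E, P) = E*P + (E² + 8*P)*(1 + E² + 8*P) (O(E, P) = P*E + (E*E + 8*P)*(1 + (E*E + 8*P)) = E*P + (E² + 8*P)*(1 + (E² + 8*P)) = E*P + (E² + 8*P)*(1 + E² + 8*P))
-O(89, 138) = -(89*138 + (89² + 8*138)*(1 + 89² + 8*138)) = -(12282 + (7921 + 1104)*(1 + 7921 + 1104)) = -(12282 + 9025*9026) = -(12282 + 81459650) = -1*81471932 = -81471932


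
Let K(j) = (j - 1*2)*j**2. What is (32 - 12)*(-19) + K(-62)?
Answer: -246396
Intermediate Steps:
K(j) = j**2*(-2 + j) (K(j) = (j - 2)*j**2 = (-2 + j)*j**2 = j**2*(-2 + j))
(32 - 12)*(-19) + K(-62) = (32 - 12)*(-19) + (-62)**2*(-2 - 62) = 20*(-19) + 3844*(-64) = -380 - 246016 = -246396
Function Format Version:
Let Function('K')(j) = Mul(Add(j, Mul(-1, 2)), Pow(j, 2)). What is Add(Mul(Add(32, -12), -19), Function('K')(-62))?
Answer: -246396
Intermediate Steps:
Function('K')(j) = Mul(Pow(j, 2), Add(-2, j)) (Function('K')(j) = Mul(Add(j, -2), Pow(j, 2)) = Mul(Add(-2, j), Pow(j, 2)) = Mul(Pow(j, 2), Add(-2, j)))
Add(Mul(Add(32, -12), -19), Function('K')(-62)) = Add(Mul(Add(32, -12), -19), Mul(Pow(-62, 2), Add(-2, -62))) = Add(Mul(20, -19), Mul(3844, -64)) = Add(-380, -246016) = -246396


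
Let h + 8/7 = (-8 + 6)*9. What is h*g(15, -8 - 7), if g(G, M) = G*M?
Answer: 30150/7 ≈ 4307.1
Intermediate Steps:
h = -134/7 (h = -8/7 + (-8 + 6)*9 = -8/7 - 2*9 = -8/7 - 18 = -134/7 ≈ -19.143)
h*g(15, -8 - 7) = -2010*(-8 - 7)/7 = -2010*(-15)/7 = -134/7*(-225) = 30150/7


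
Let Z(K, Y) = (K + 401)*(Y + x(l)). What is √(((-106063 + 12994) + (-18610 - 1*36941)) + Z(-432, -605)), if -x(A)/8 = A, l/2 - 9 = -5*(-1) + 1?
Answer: 5*I*√4897 ≈ 349.89*I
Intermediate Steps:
l = 30 (l = 18 + 2*(-5*(-1) + 1) = 18 + 2*(5 + 1) = 18 + 2*6 = 18 + 12 = 30)
x(A) = -8*A
Z(K, Y) = (-240 + Y)*(401 + K) (Z(K, Y) = (K + 401)*(Y - 8*30) = (401 + K)*(Y - 240) = (401 + K)*(-240 + Y) = (-240 + Y)*(401 + K))
√(((-106063 + 12994) + (-18610 - 1*36941)) + Z(-432, -605)) = √(((-106063 + 12994) + (-18610 - 1*36941)) + (-96240 - 240*(-432) + 401*(-605) - 432*(-605))) = √((-93069 + (-18610 - 36941)) + (-96240 + 103680 - 242605 + 261360)) = √((-93069 - 55551) + 26195) = √(-148620 + 26195) = √(-122425) = 5*I*√4897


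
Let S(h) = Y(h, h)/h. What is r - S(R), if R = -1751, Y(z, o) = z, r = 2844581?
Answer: 2844580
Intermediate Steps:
S(h) = 1 (S(h) = h/h = 1)
r - S(R) = 2844581 - 1*1 = 2844581 - 1 = 2844580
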